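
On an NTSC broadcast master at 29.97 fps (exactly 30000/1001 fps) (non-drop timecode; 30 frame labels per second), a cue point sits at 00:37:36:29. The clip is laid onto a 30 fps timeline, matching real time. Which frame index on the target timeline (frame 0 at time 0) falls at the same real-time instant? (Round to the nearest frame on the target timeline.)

Source frame index: (0×3600 + 37×60 + 36) × 30 + 29 = 67709.
Real time: 67709 / (30000/1001) = 67776709/30000 s.
Target frame: (67776709/30000) × (30) = 67776709/1000 ≈ 67776.709 → 67777.

frame 67777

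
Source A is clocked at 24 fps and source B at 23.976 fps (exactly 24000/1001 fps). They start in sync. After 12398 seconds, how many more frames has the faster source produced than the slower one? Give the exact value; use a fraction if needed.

297552/1001 frames

A emits 24 × 12398 = 297552 frames; B emits 24000/1001 × 12398 = 297552000/1001.
Difference = 297552/1001 frames (≈ 297.2547); B is behind A.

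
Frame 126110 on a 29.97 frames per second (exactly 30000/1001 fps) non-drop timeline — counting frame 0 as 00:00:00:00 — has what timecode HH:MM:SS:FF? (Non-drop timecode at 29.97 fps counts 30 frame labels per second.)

126110 ÷ 30 = 4203 full seconds, remainder 20 frames.
4203 s = 1 h 10 min 3 s.
Timecode: 01:10:03:20.

01:10:03:20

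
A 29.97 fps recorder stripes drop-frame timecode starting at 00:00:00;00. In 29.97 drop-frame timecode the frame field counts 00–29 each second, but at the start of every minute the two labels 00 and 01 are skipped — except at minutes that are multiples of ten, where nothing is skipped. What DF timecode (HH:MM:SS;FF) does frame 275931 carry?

02:33:26;27

Each 10-minute DF block holds 10 × 60 × 30 − 9 × 2 = 17982 frames. 275931 ÷ 17982 → 15 full blocks, remainder 6201.
Within the partial block the first minute is 1800 frames and each further minute 1798, so 3 further minute boundaries passed. Total skipped labels = 18 × 15 + 2 × 3 = 276.
Non-drop label index = 275931 + 276 = 276207; at 30 labels/s that is 02:33:26:27, i.e. DF 02:33:26;27.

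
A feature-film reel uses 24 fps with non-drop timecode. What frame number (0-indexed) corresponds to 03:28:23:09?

frame 300081

Total seconds to the label: (3 × 3600 + 28 × 60 + 23) = 12503.
Frame index = 12503 × 24 + 9 = 300081.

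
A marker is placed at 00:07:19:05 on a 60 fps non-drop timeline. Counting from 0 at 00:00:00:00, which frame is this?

26345

Total seconds to the label: (0 × 3600 + 7 × 60 + 19) = 439.
Frame index = 439 × 60 + 5 = 26345.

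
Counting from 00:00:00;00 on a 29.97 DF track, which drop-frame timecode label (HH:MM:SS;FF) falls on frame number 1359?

Each 10-minute DF block holds 10 × 60 × 30 − 9 × 2 = 17982 frames. 1359 ÷ 17982 → 0 full blocks, remainder 1359.
Within the partial block the first minute is 1800 frames and each further minute 1798, so 0 further minute boundaries passed. Total skipped labels = 18 × 0 + 2 × 0 = 0.
Non-drop label index = 1359 + 0 = 1359; at 30 labels/s that is 00:00:45:09, i.e. DF 00:00:45;09.

00:00:45;09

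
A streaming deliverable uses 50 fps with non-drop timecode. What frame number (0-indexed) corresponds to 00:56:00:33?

Total seconds to the label: (0 × 3600 + 56 × 60 + 0) = 3360.
Frame index = 3360 × 50 + 33 = 168033.

168033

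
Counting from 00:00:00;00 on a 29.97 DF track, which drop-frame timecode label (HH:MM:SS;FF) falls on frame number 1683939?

15:36:27;15

Each 10-minute DF block holds 10 × 60 × 30 − 9 × 2 = 17982 frames. 1683939 ÷ 17982 → 93 full blocks, remainder 11613.
Within the partial block the first minute is 1800 frames and each further minute 1798, so 6 further minute boundaries passed. Total skipped labels = 18 × 93 + 2 × 6 = 1686.
Non-drop label index = 1683939 + 1686 = 1685625; at 30 labels/s that is 15:36:27:15, i.e. DF 15:36:27;15.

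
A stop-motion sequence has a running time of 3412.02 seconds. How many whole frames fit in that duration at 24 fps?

Frames = 3412.02 × 24 = 2047212/25 ≈ 81888.4800.
Complete frames: 81888.

81888 frames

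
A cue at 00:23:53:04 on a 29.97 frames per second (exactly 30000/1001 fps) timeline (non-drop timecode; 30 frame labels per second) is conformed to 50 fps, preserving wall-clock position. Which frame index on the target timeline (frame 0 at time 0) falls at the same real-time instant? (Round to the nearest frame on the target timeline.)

Source frame index: (0×3600 + 23×60 + 53) × 30 + 4 = 42994.
Real time: 42994 / (30000/1001) = 21518497/15000 s.
Target frame: (21518497/15000) × (50) = 21518497/300 ≈ 71728.323 → 71728.

frame 71728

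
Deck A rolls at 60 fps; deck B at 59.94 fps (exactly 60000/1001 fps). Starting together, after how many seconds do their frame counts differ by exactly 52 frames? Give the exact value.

13013/15 seconds

The gap grows by |60000/1001 − 60| = 60/1001 frames per second.
Time for a 52-frame gap: 52 ÷ (60/1001) = 13013/15 s.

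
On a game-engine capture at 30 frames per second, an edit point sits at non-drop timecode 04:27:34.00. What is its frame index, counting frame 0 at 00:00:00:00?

frame 481620

Total seconds to the label: (4 × 3600 + 27 × 60 + 34) = 16054.
Frame index = 16054 × 30 + 0 = 481620.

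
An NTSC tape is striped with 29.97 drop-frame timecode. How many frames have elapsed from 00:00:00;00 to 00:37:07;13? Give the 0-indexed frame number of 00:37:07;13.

66755

Complete 10-minute blocks: 3, each 17982 frames → 53946.
Remaining 7 whole minutes in the current block: 1800 + 6 × 1798 = 12588 frames.
Within the current minute: 7 × 30 + 13 − 2 = 221 (labels ;00/;01 skipped at this minute). Total = 53946 + 12588 + 221 = 66755.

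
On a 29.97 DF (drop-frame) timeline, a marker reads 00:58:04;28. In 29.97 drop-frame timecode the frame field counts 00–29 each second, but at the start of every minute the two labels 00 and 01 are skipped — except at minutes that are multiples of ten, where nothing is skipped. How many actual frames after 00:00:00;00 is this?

Complete 10-minute blocks: 5, each 17982 frames → 89910.
Remaining 8 whole minutes in the current block: 1800 + 7 × 1798 = 14386 frames.
Within the current minute: 4 × 30 + 28 − 2 = 146 (labels ;00/;01 skipped at this minute). Total = 89910 + 14386 + 146 = 104442.

104442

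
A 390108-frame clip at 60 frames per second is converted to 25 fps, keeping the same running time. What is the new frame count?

162545 frames

Target frames = source frames × (target rate / source rate) = 390108 × (25)/(60) = 390108 × 5/12 = 162545.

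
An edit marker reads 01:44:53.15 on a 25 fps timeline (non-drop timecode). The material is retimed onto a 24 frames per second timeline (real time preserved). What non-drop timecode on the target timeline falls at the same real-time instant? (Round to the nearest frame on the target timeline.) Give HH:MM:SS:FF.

Source frame index: (1×3600 + 44×60 + 53) × 25 + 15 = 157340.
Real time: 157340 / (25) = 31468/5 s.
Target frame: (31468/5) × (24) = 755232/5 ≈ 151046.400 → 151046.
At 24 labels/s: frame 151046 → 01:44:53:14.

01:44:53:14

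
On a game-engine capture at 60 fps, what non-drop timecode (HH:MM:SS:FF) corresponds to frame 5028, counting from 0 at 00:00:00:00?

5028 ÷ 60 = 83 full seconds, remainder 48 frames.
83 s = 0 h 1 min 23 s.
Timecode: 00:01:23:48.

00:01:23:48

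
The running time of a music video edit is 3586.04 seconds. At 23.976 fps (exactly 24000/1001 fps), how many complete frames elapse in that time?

Frames = 3586.04 × 24000/1001 = 86064960/1001 ≈ 85978.9810.
Complete frames: 85978.

85978 frames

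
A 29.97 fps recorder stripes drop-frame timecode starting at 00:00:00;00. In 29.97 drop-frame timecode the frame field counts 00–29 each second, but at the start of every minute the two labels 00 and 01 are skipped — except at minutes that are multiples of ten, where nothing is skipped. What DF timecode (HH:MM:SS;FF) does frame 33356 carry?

Each 10-minute DF block holds 10 × 60 × 30 − 9 × 2 = 17982 frames. 33356 ÷ 17982 → 1 full block, remainder 15374.
Within the partial block the first minute is 1800 frames and each further minute 1798, so 8 further minute boundaries passed. Total skipped labels = 18 × 1 + 2 × 8 = 34.
Non-drop label index = 33356 + 34 = 33390; at 30 labels/s that is 00:18:33:00, i.e. DF 00:18:33;00.

00:18:33;00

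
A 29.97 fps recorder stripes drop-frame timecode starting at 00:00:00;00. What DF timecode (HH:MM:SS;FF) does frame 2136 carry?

00:01:11;08

Each 10-minute DF block holds 10 × 60 × 30 − 9 × 2 = 17982 frames. 2136 ÷ 17982 → 0 full blocks, remainder 2136.
Within the partial block the first minute is 1800 frames and each further minute 1798, so 1 further minute boundary passed. Total skipped labels = 18 × 0 + 2 × 1 = 2.
Non-drop label index = 2136 + 2 = 2138; at 30 labels/s that is 00:01:11:08, i.e. DF 00:01:11;08.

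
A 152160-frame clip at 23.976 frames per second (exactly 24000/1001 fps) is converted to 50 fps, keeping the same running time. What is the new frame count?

317317 frames

Target frames = source frames × (target rate / source rate) = 152160 × (50)/(24000/1001) = 152160 × 1001/480 = 317317.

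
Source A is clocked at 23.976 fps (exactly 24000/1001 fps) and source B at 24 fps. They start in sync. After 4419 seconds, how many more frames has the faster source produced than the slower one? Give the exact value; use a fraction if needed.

A emits 24000/1001 × 4419 = 106056000/1001 frames; B emits 24 × 4419 = 106056.
Difference = 106056/1001 frames (≈ 105.9500); B is ahead of A.

106056/1001 frames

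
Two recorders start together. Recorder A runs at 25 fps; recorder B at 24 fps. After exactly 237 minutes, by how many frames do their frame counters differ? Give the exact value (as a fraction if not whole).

237 min = 14220 s.
A emits 25 × 14220 = 355500 frames; B emits 24 × 14220 = 341280.
Difference = 14220 frames; B is behind A.

14220 frames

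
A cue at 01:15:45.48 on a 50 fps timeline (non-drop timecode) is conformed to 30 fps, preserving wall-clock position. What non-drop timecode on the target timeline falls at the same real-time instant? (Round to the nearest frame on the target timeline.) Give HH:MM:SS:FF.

Source frame index: (1×3600 + 15×60 + 45) × 50 + 48 = 227298.
Real time: 227298 / (50) = 113649/25 s.
Target frame: (113649/25) × (30) = 681894/5 ≈ 136378.800 → 136379.
At 30 labels/s: frame 136379 → 01:15:45:29.

01:15:45:29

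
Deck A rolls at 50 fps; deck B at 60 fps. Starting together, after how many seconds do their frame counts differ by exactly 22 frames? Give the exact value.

2.2 seconds

The gap grows by |60 − 50| = 10 frames per second.
Time for a 22-frame gap: 22 ÷ (10) = 2.2 s.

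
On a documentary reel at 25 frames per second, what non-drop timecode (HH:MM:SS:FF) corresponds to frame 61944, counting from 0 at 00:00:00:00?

00:41:17:19

61944 ÷ 25 = 2477 full seconds, remainder 19 frames.
2477 s = 0 h 41 min 17 s.
Timecode: 00:41:17:19.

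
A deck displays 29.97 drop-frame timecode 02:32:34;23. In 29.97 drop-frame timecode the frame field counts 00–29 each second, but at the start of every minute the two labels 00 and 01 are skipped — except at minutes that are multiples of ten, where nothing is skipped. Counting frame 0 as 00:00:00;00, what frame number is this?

As if non-drop at 30 labels/s: (2 × 3600 + 32 × 60 + 34) × 30 + 23 = 274643.
Minute boundaries passed: 152; those not divisible by 10: 152 − 15 = 137; dropped labels = 2 × 137 = 274.
Actual frame index = 274643 − 274 = 274369.

274369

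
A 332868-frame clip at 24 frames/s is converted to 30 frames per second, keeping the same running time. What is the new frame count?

Target frames = source frames × (target rate / source rate) = 332868 × (30)/(24) = 332868 × 5/4 = 416085.

416085 frames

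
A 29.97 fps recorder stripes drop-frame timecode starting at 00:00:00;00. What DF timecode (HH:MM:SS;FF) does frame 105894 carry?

00:58:53;10

Ten DF minutes hold 17982 frames, so frame 105894 lies in block 5 (frames 89910–107891) with 15984 frames into that block.
The block's first minute is 1800 frames and the rest 1798 each; 15984 frames reaches minute 8, so 5 × 18 + 8 × 2 = 106 labels have been skipped so far.
Adding those back, label number 105894 + 106 = 106000 at 30 labels/s is 3533 s + 10 f = 0 h 58 min 53 s frame 10, i.e. 00:58:53;10.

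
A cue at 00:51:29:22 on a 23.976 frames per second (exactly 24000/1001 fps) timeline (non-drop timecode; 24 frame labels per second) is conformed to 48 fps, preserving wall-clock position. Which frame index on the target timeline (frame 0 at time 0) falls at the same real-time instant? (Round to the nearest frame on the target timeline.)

Source frame index: (0×3600 + 51×60 + 29) × 24 + 22 = 74158.
Real time: 74158 / (24000/1001) = 37116079/12000 s.
Target frame: (37116079/12000) × (48) = 37116079/250 ≈ 148464.316 → 148464.

frame 148464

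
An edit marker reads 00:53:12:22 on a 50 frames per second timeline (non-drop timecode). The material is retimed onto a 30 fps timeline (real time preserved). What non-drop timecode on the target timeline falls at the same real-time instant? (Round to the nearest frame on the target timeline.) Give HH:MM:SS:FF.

00:53:12:13

Source frame index: (0×3600 + 53×60 + 12) × 50 + 22 = 159622.
Real time: 159622 / (50) = 79811/25 s.
Target frame: (79811/25) × (30) = 478866/5 ≈ 95773.200 → 95773.
At 30 labels/s: frame 95773 → 00:53:12:13.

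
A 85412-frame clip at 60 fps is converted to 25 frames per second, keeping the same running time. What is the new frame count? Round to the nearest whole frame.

35588 frames

Frames at target rate = 85412 × (25) / (60) = 106765/3 ≈ 35588.333.
Nearest whole frame: 35588.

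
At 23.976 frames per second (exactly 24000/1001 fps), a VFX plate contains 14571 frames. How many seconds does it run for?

607.732125 seconds

Running time = 14571 / (24000/1001) = 607.732125 s.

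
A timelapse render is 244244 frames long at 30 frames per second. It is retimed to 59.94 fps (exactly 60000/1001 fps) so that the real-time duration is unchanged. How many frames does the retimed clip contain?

488000 frames

Target frames = source frames × (target rate / source rate) = 244244 × (60000/1001)/(30) = 244244 × 2000/1001 = 488000.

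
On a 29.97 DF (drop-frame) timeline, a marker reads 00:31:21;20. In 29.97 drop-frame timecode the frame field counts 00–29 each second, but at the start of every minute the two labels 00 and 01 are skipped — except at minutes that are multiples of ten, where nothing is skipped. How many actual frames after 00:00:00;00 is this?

56394

As if non-drop at 30 labels/s: (0 × 3600 + 31 × 60 + 21) × 30 + 20 = 56450.
Minute boundaries passed: 31; those not divisible by 10: 31 − 3 = 28; dropped labels = 2 × 28 = 56.
Actual frame index = 56450 − 56 = 56394.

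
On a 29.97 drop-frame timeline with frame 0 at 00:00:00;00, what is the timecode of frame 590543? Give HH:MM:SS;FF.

Ten DF minutes hold 17982 frames, so frame 590543 lies in block 32 (frames 575424–593405) with 15119 frames into that block.
The block's first minute is 1800 frames and the rest 1798 each; 15119 frames reaches minute 8, so 32 × 18 + 8 × 2 = 592 labels have been skipped so far.
Adding those back, label number 590543 + 592 = 591135 at 30 labels/s is 19704 s + 15 f = 5 h 28 min 24 s frame 15, i.e. 05:28:24;15.

05:28:24;15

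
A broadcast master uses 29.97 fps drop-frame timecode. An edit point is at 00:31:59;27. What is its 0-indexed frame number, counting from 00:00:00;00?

57541

As if non-drop at 30 labels/s: (0 × 3600 + 31 × 60 + 59) × 30 + 27 = 57597.
Minute boundaries passed: 31; those not divisible by 10: 31 − 3 = 28; dropped labels = 2 × 28 = 56.
Actual frame index = 57597 − 56 = 57541.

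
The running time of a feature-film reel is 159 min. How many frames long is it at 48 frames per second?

159 min = 9540 s.
Frames = 9540 × 48 = 457920.

457920 frames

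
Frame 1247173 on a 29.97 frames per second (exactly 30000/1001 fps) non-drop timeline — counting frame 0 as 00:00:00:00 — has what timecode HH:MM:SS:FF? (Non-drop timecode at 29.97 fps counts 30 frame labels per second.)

1247173 ÷ 30 = 41572 full seconds, remainder 13 frames.
41572 s = 11 h 32 min 52 s.
Timecode: 11:32:52:13.

11:32:52:13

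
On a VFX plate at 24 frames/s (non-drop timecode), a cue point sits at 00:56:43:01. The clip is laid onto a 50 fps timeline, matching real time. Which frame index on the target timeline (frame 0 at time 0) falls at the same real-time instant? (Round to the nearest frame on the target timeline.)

Source frame index: (0×3600 + 56×60 + 43) × 24 + 1 = 81673.
Real time: 81673 / (24) = 81673/24 s.
Target frame: (81673/24) × (50) = 2041825/12 ≈ 170152.083 → 170152.

frame 170152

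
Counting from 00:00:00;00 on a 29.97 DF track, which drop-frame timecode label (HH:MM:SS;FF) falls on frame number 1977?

00:01:05;29

Each 10-minute DF block holds 10 × 60 × 30 − 9 × 2 = 17982 frames. 1977 ÷ 17982 → 0 full blocks, remainder 1977.
Within the partial block the first minute is 1800 frames and each further minute 1798, so 1 further minute boundary passed. Total skipped labels = 18 × 0 + 2 × 1 = 2.
Non-drop label index = 1977 + 2 = 1979; at 30 labels/s that is 00:01:05:29, i.e. DF 00:01:05;29.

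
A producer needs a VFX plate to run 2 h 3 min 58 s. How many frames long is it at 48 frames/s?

2 h 3 min 58 s = 7438 s.
Frames = 7438 × 48 = 357024.

357024 frames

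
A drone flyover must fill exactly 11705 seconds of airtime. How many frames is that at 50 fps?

585250 frames

Frames = 11705 × 50 = 585250.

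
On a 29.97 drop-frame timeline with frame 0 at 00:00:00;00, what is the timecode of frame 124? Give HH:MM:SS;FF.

00:00:04;04

Each 10-minute DF block holds 10 × 60 × 30 − 9 × 2 = 17982 frames. 124 ÷ 17982 → 0 full blocks, remainder 124.
Within the partial block the first minute is 1800 frames and each further minute 1798, so 0 further minute boundaries passed. Total skipped labels = 18 × 0 + 2 × 0 = 0.
Non-drop label index = 124 + 0 = 124; at 30 labels/s that is 00:00:04:04, i.e. DF 00:00:04;04.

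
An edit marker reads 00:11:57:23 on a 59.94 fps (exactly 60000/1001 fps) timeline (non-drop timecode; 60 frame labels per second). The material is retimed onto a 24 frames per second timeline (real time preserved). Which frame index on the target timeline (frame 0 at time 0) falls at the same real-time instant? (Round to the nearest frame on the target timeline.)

frame 17234

Source frame index: (0×3600 + 11×60 + 57) × 60 + 23 = 43043.
Real time: 43043 / (60000/1001) = 43086043/60000 s.
Target frame: (43086043/60000) × (24) = 43086043/2500 ≈ 17234.417 → 17234.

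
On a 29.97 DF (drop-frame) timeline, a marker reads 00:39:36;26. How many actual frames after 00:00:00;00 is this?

As if non-drop at 30 labels/s: (0 × 3600 + 39 × 60 + 36) × 30 + 26 = 71306.
Minute boundaries passed: 39; those not divisible by 10: 39 − 3 = 36; dropped labels = 2 × 36 = 72.
Actual frame index = 71306 − 72 = 71234.

71234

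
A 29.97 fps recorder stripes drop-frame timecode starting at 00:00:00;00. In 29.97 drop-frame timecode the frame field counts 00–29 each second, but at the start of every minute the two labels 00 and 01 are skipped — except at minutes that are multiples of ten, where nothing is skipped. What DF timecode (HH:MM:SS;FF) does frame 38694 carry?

00:21:31;02

Each 10-minute DF block holds 10 × 60 × 30 − 9 × 2 = 17982 frames. 38694 ÷ 17982 → 2 full blocks, remainder 2730.
Within the partial block the first minute is 1800 frames and each further minute 1798, so 1 further minute boundary passed. Total skipped labels = 18 × 2 + 2 × 1 = 38.
Non-drop label index = 38694 + 38 = 38732; at 30 labels/s that is 00:21:31:02, i.e. DF 00:21:31;02.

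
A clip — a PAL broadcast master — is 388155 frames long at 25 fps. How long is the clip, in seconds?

Running time = 388155 / (25) = 15526.2 s.

15526.2 seconds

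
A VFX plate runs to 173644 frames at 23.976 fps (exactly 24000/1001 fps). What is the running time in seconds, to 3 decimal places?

7242.402 seconds

Running time = 173644 × 1001/24000 = 43454411/6000 s ≈ 7242.402 s.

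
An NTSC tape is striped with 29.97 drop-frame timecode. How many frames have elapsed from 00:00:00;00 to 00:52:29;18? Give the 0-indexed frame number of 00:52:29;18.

As if non-drop at 30 labels/s: (0 × 3600 + 52 × 60 + 29) × 30 + 18 = 94488.
Minute boundaries passed: 52; those not divisible by 10: 52 − 5 = 47; dropped labels = 2 × 47 = 94.
Actual frame index = 94488 − 94 = 94394.

94394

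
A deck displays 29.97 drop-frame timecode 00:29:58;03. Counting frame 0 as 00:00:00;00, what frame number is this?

Complete 10-minute blocks: 2, each 17982 frames → 35964.
Remaining 9 whole minutes in the current block: 1800 + 8 × 1798 = 16184 frames.
Within the current minute: 58 × 30 + 3 − 2 = 1741 (labels ;00/;01 skipped at this minute). Total = 35964 + 16184 + 1741 = 53889.

53889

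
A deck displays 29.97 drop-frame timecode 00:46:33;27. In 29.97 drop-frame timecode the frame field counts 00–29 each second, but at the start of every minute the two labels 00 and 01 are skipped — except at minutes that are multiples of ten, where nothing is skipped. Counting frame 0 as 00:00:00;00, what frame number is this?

83733

As if non-drop at 30 labels/s: (0 × 3600 + 46 × 60 + 33) × 30 + 27 = 83817.
Minute boundaries passed: 46; those not divisible by 10: 46 − 4 = 42; dropped labels = 2 × 42 = 84.
Actual frame index = 83817 − 84 = 83733.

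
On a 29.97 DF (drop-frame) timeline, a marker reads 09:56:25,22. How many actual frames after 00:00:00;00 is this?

As if non-drop at 30 labels/s: (9 × 3600 + 56 × 60 + 25) × 30 + 22 = 1073572.
Minute boundaries passed: 596; those not divisible by 10: 596 − 59 = 537; dropped labels = 2 × 537 = 1074.
Actual frame index = 1073572 − 1074 = 1072498.

1072498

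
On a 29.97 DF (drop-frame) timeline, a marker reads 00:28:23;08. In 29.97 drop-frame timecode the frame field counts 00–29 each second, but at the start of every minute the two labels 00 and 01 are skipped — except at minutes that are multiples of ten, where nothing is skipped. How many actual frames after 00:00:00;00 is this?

Complete 10-minute blocks: 2, each 17982 frames → 35964.
Remaining 8 whole minutes in the current block: 1800 + 7 × 1798 = 14386 frames.
Within the current minute: 23 × 30 + 8 − 2 = 696 (labels ;00/;01 skipped at this minute). Total = 35964 + 14386 + 696 = 51046.

51046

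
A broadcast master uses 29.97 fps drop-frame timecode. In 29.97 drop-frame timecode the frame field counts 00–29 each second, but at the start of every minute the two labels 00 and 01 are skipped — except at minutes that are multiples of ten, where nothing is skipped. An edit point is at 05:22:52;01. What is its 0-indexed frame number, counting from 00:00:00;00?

580581

Complete 10-minute blocks: 32, each 17982 frames → 575424.
Remaining 2 whole minutes in the current block: 1800 + 1 × 1798 = 3598 frames.
Within the current minute: 52 × 30 + 1 − 2 = 1559 (labels ;00/;01 skipped at this minute). Total = 575424 + 3598 + 1559 = 580581.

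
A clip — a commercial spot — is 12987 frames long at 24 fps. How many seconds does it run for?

Running time = 12987 / (24) = 541.125 s.

541.125 seconds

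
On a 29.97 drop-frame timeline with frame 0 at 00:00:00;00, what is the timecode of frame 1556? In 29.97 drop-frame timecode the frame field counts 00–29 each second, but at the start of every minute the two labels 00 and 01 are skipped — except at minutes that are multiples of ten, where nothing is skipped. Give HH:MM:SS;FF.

00:00:51;26

Each 10-minute DF block holds 10 × 60 × 30 − 9 × 2 = 17982 frames. 1556 ÷ 17982 → 0 full blocks, remainder 1556.
Within the partial block the first minute is 1800 frames and each further minute 1798, so 0 further minute boundaries passed. Total skipped labels = 18 × 0 + 2 × 0 = 0.
Non-drop label index = 1556 + 0 = 1556; at 30 labels/s that is 00:00:51:26, i.e. DF 00:00:51;26.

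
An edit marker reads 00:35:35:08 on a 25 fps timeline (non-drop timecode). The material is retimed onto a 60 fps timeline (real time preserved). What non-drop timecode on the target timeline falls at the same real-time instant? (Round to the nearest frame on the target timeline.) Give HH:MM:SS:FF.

00:35:35:19

Source frame index: (0×3600 + 35×60 + 35) × 25 + 8 = 53383.
Real time: 53383 / (25) = 53383/25 s.
Target frame: (53383/25) × (60) = 640596/5 ≈ 128119.200 → 128119.
At 60 labels/s: frame 128119 → 00:35:35:19.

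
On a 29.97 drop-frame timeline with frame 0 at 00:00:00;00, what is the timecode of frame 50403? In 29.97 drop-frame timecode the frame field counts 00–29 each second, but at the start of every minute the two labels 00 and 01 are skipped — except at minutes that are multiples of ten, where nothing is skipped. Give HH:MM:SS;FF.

00:28:01;25

Ten DF minutes hold 17982 frames, so frame 50403 lies in block 2 (frames 35964–53945) with 14439 frames into that block.
The block's first minute is 1800 frames and the rest 1798 each; 14439 frames reaches minute 8, so 2 × 18 + 8 × 2 = 52 labels have been skipped so far.
Adding those back, label number 50403 + 52 = 50455 at 30 labels/s is 1681 s + 25 f = 0 h 28 min 1 s frame 25, i.e. 00:28:01;25.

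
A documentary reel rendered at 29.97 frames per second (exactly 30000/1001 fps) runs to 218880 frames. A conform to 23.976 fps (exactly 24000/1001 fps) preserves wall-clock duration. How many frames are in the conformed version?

175104 frames

Frames at target rate = 218880 × (24000/1001) / (30000/1001) = 175104.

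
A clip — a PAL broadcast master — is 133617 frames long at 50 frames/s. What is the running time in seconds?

Running time = 133617 / (50) = 2672.34 s.

2672.34 seconds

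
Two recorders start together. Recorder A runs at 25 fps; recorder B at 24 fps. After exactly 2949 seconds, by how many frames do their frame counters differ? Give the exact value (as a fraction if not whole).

2949 frames

A emits 25 × 2949 = 73725 frames; B emits 24 × 2949 = 70776.
Difference = 2949 frames; B is behind A.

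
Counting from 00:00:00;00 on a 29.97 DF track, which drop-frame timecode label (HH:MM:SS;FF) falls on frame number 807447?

07:29:01;27

Each 10-minute DF block holds 10 × 60 × 30 − 9 × 2 = 17982 frames. 807447 ÷ 17982 → 44 full blocks, remainder 16239.
Within the partial block the first minute is 1800 frames and each further minute 1798, so 9 further minute boundaries passed. Total skipped labels = 18 × 44 + 2 × 9 = 810.
Non-drop label index = 807447 + 810 = 808257; at 30 labels/s that is 07:29:01:27, i.e. DF 07:29:01;27.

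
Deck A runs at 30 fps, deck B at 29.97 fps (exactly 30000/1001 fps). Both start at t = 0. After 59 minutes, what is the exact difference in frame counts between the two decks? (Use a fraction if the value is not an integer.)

59 min = 3540 s.
A emits 30 × 3540 = 106200 frames; B emits 30000/1001 × 3540 = 106200000/1001.
Difference = 106200/1001 frames (≈ 106.0939); B is behind A.

106200/1001 frames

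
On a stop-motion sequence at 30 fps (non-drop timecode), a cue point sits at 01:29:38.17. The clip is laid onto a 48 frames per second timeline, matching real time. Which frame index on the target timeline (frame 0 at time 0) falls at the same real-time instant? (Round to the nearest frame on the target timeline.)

frame 258171

Source frame index: (1×3600 + 29×60 + 38) × 30 + 17 = 161357.
Real time: 161357 / (30) = 161357/30 s.
Target frame: (161357/30) × (48) = 1290856/5 ≈ 258171.200 → 258171.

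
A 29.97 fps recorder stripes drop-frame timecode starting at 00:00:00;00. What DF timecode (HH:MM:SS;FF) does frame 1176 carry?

Each 10-minute DF block holds 10 × 60 × 30 − 9 × 2 = 17982 frames. 1176 ÷ 17982 → 0 full blocks, remainder 1176.
Within the partial block the first minute is 1800 frames and each further minute 1798, so 0 further minute boundaries passed. Total skipped labels = 18 × 0 + 2 × 0 = 0.
Non-drop label index = 1176 + 0 = 1176; at 30 labels/s that is 00:00:39:06, i.e. DF 00:00:39;06.

00:00:39;06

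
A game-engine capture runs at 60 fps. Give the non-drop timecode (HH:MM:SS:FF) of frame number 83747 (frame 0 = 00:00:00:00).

00:23:15:47

83747 ÷ 60 = 1395 full seconds, remainder 47 frames.
1395 s = 0 h 23 min 15 s.
Timecode: 00:23:15:47.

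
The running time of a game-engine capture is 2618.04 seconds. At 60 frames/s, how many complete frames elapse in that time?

157082 frames

Frames = 2618.04 × 60 = 785412/5 ≈ 157082.4000.
Complete frames: 157082.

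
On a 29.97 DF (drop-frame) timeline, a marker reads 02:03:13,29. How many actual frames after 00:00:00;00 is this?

Complete 10-minute blocks: 12, each 17982 frames → 215784.
Remaining 3 whole minutes in the current block: 1800 + 2 × 1798 = 5396 frames.
Within the current minute: 13 × 30 + 29 − 2 = 417 (labels ;00/;01 skipped at this minute). Total = 215784 + 5396 + 417 = 221597.

221597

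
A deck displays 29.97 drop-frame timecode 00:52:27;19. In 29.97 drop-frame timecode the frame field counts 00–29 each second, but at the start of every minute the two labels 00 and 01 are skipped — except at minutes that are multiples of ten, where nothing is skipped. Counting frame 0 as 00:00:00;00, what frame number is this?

94335

As if non-drop at 30 labels/s: (0 × 3600 + 52 × 60 + 27) × 30 + 19 = 94429.
Minute boundaries passed: 52; those not divisible by 10: 52 − 5 = 47; dropped labels = 2 × 47 = 94.
Actual frame index = 94429 − 94 = 94335.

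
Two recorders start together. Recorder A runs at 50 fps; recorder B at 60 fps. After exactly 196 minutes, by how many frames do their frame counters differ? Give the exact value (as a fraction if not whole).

196 min = 11760 s.
A emits 50 × 11760 = 588000 frames; B emits 60 × 11760 = 705600.
Difference = 117600 frames; B is ahead of A.

117600 frames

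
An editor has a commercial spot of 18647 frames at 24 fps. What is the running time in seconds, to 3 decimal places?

776.958 seconds

Running time = 18647 × 1/24 = 18647/24 s ≈ 776.958 s.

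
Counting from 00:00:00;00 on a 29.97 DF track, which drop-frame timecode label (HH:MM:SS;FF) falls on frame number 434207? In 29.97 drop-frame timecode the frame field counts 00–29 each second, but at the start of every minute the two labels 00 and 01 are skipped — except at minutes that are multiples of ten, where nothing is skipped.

04:01:28;01

Each 10-minute DF block holds 10 × 60 × 30 − 9 × 2 = 17982 frames. 434207 ÷ 17982 → 24 full blocks, remainder 2639.
Within the partial block the first minute is 1800 frames and each further minute 1798, so 1 further minute boundary passed. Total skipped labels = 18 × 24 + 2 × 1 = 434.
Non-drop label index = 434207 + 434 = 434641; at 30 labels/s that is 04:01:28:01, i.e. DF 04:01:28;01.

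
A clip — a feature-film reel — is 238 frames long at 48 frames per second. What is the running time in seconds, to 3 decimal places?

Running time = 238 × 1/48 = 119/24 s ≈ 4.958 s.

4.958 seconds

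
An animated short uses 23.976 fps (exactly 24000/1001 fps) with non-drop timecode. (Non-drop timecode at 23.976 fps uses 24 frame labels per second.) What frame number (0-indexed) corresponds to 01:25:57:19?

frame 123787

Total seconds to the label: (1 × 3600 + 25 × 60 + 57) = 5157.
Frame index = 5157 × 24 + 19 = 123787.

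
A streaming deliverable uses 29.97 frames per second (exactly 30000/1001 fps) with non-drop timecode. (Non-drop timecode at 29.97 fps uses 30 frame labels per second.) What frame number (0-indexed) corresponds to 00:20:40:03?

Total seconds to the label: (0 × 3600 + 20 × 60 + 40) = 1240.
Frame index = 1240 × 30 + 3 = 37203.

frame 37203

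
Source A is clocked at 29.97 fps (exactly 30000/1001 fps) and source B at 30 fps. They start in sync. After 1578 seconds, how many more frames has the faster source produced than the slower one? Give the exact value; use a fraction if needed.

47340/1001 frames

A emits 30000/1001 × 1578 = 47340000/1001 frames; B emits 30 × 1578 = 47340.
Difference = 47340/1001 frames (≈ 47.2927); B is ahead of A.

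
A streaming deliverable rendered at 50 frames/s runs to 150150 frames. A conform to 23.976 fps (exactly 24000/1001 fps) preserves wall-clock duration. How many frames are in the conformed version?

72000 frames

Target frames = source frames × (target rate / source rate) = 150150 × (24000/1001)/(50) = 150150 × 480/1001 = 72000.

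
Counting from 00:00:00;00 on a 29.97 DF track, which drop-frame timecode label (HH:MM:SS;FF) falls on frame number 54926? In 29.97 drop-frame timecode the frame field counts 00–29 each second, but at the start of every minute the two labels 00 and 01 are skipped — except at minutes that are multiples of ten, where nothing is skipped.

Ten DF minutes hold 17982 frames, so frame 54926 lies in block 3 (frames 53946–71927) with 980 frames into that block.
The block's first minute is 1800 frames and the rest 1798 each; 980 frames reaches minute 0, so 3 × 18 + 0 × 2 = 54 labels have been skipped so far.
Adding those back, label number 54926 + 54 = 54980 at 30 labels/s is 1832 s + 20 f = 0 h 30 min 32 s frame 20, i.e. 00:30:32;20.

00:30:32;20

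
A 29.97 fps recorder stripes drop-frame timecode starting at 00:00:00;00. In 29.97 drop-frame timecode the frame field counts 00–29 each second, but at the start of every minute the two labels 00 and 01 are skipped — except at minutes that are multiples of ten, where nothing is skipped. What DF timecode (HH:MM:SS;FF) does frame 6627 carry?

Ten DF minutes hold 17982 frames, so frame 6627 lies in block 0 (frames 0–17981) with 6627 frames into that block.
The block's first minute is 1800 frames and the rest 1798 each; 6627 frames reaches minute 3, so 0 × 18 + 3 × 2 = 6 labels have been skipped so far.
Adding those back, label number 6627 + 6 = 6633 at 30 labels/s is 221 s + 3 f = 0 h 3 min 41 s frame 3, i.e. 00:03:41;03.

00:03:41;03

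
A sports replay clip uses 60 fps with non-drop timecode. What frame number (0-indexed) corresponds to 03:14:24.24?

Total seconds to the label: (3 × 3600 + 14 × 60 + 24) = 11664.
Frame index = 11664 × 60 + 24 = 699864.

699864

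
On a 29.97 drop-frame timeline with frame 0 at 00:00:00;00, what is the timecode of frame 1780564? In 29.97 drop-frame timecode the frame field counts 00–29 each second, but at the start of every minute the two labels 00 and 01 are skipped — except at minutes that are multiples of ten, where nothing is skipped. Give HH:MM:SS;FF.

16:30:11;16

Ten DF minutes hold 17982 frames, so frame 1780564 lies in block 99 (frames 1780218–1798199) with 346 frames into that block.
The block's first minute is 1800 frames and the rest 1798 each; 346 frames reaches minute 0, so 99 × 18 + 0 × 2 = 1782 labels have been skipped so far.
Adding those back, label number 1780564 + 1782 = 1782346 at 30 labels/s is 59411 s + 16 f = 16 h 30 min 11 s frame 16, i.e. 16:30:11;16.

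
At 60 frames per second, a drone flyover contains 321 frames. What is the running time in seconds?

Running time = 321 / (60) = 5.35 s.

5.35 seconds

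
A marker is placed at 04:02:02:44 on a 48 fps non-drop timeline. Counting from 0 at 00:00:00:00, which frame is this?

frame 697100

Total seconds to the label: (4 × 3600 + 2 × 60 + 2) = 14522.
Frame index = 14522 × 48 + 44 = 697100.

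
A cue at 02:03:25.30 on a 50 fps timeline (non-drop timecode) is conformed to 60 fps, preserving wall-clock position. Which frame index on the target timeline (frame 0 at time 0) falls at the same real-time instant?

frame 444336

Source frame index: (2×3600 + 3×60 + 25) × 50 + 30 = 370280.
Real time: 370280 / (50) = 37028/5 s.
Target frame: (37028/5) × (60) = 444336.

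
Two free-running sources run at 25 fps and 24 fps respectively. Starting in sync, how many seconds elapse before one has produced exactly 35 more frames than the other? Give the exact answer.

35 seconds

The gap grows by |24 − 25| = 1 frame per second.
Time for a 35-frame gap: 35 ÷ (1) = 35 s.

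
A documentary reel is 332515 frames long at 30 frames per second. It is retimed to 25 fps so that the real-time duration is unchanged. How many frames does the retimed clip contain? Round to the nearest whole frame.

277096 frames

Frames at target rate = 332515 × (25) / (30) = 1662575/6 ≈ 277095.833.
Nearest whole frame: 277096.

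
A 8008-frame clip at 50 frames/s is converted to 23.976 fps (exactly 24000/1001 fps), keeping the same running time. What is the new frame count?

Target frames = source frames × (target rate / source rate) = 8008 × (24000/1001)/(50) = 8008 × 480/1001 = 3840.

3840 frames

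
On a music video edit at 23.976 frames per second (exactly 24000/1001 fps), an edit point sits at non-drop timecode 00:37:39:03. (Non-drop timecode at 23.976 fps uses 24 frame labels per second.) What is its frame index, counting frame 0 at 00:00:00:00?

Total seconds to the label: (0 × 3600 + 37 × 60 + 39) = 2259.
Frame index = 2259 × 24 + 3 = 54219.

54219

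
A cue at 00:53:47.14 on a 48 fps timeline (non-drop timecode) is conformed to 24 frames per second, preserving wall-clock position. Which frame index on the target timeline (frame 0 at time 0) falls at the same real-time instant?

Source frame index: (0×3600 + 53×60 + 47) × 48 + 14 = 154910.
Real time: 154910 / (48) = 77455/24 s.
Target frame: (77455/24) × (24) = 77455.

frame 77455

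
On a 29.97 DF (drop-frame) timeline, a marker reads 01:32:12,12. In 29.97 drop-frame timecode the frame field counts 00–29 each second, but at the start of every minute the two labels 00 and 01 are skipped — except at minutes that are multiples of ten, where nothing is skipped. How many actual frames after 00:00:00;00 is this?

As if non-drop at 30 labels/s: (1 × 3600 + 32 × 60 + 12) × 30 + 12 = 165972.
Minute boundaries passed: 92; those not divisible by 10: 92 − 9 = 83; dropped labels = 2 × 83 = 166.
Actual frame index = 165972 − 166 = 165806.

165806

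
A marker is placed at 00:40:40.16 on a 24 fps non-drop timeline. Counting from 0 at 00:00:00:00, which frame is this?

Total seconds to the label: (0 × 3600 + 40 × 60 + 40) = 2440.
Frame index = 2440 × 24 + 16 = 58576.

frame 58576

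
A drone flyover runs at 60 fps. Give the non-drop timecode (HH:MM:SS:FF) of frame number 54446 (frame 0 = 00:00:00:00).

54446 ÷ 60 = 907 full seconds, remainder 26 frames.
907 s = 0 h 15 min 7 s.
Timecode: 00:15:07:26.

00:15:07:26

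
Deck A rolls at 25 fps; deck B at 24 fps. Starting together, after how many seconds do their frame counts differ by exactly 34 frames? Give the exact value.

The gap grows by |24 − 25| = 1 frame per second.
Time for a 34-frame gap: 34 ÷ (1) = 34 s.

34 seconds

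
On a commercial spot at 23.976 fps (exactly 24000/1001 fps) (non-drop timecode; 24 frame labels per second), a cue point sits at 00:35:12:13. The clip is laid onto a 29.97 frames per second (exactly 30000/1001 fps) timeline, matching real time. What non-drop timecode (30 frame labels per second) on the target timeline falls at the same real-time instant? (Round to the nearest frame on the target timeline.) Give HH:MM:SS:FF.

Source frame index: (0×3600 + 35×60 + 12) × 24 + 13 = 50701.
Real time: 50701 / (24000/1001) = 50751701/24000 s.
Target frame: (50751701/24000) × (30000/1001) = 253505/4 ≈ 63376.250 → 63376.
At 30 labels/s: frame 63376 → 00:35:12:16.

00:35:12:16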